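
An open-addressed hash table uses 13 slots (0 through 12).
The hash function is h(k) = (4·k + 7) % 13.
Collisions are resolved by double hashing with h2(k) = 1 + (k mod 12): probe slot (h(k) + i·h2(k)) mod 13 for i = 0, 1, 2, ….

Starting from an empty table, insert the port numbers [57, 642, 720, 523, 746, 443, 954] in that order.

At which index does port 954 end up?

57 hashes to 1; slot 1 is free → place at 1.
642 hashes to 1, h2=7; 1 taken → place at 8.
720 hashes to 1, h2=1; 1 taken → place at 2.
523 hashes to 6; slot 6 is free → place at 6.
746 hashes to 1, h2=3; 1 taken → place at 4.
443 hashes to 11; slot 11 is free → place at 11.
954 hashes to 1, h2=7; 1,8,2 taken → place at 9.
Table: [—, 57, 720, —, 746, —, 523, —, 642, 954, —, 443, —]

9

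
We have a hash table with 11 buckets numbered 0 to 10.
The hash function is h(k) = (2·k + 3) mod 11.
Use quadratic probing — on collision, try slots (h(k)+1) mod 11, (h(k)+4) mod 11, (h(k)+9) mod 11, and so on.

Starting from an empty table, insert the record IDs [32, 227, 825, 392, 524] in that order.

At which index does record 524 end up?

10

Insert 32: h=1, slot 1 empty -> index 1.
Insert 227: h=6, slot 6 empty -> index 6.
Insert 825: h=3, slot 3 empty -> index 3.
Insert 392: h=6, slot 6 occupied -> index 7.
Insert 524: h=6, slots 6,7 occupied -> index 10.
Table: [-, 32, -, 825, -, -, 227, 392, -, -, 524]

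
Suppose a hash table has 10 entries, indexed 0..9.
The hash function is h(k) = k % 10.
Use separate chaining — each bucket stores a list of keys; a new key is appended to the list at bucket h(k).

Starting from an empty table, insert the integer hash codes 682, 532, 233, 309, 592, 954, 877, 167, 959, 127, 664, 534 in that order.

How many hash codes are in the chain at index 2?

3

Insert 682: h=2, bucket 2 empty → new chain.
Insert 532: h=2, bucket 2 nonempty → append to chain.
Insert 233: h=3, bucket 3 empty → new chain.
Insert 309: h=9, bucket 9 empty → new chain.
Insert 592: h=2, bucket 2 nonempty → append to chain.
Insert 954: h=4, bucket 4 empty → new chain.
Insert 877: h=7, bucket 7 empty → new chain.
Insert 167: h=7, bucket 7 nonempty → append to chain.
Insert 959: h=9, bucket 9 nonempty → append to chain.
Insert 127: h=7, bucket 7 nonempty → append to chain.
Insert 664: h=4, bucket 4 nonempty → append to chain.
Insert 534: h=4, bucket 4 nonempty → append to chain.
Final buckets:
0: —
1: —
2: 682 -> 532 -> 592
3: 233
4: 954 -> 664 -> 534
5: —
6: —
7: 877 -> 167 -> 127
8: —
9: 309 -> 959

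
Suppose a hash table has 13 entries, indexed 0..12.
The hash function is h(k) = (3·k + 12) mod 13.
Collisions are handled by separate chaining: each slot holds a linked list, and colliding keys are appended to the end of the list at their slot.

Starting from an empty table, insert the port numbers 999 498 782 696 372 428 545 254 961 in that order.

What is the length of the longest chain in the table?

3

999 -> bucket 6
498 -> bucket 11
782 -> bucket 5
696 -> bucket 7
372 -> bucket 10
428 -> bucket 9
545 -> bucket 9 (collision)
254 -> bucket 7 (collision)
961 -> bucket 9 (collision)
Final buckets:
0: -
1: -
2: -
3: -
4: -
5: 782
6: 999
7: 696 -> 254
8: -
9: 428 -> 545 -> 961
10: 372
11: 498
12: -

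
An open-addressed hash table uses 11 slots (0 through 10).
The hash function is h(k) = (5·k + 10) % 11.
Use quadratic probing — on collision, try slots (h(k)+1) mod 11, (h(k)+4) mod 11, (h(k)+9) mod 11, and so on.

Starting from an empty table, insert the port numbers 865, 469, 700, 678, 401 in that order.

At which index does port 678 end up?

10

Insert 865: h=1, slot 1 empty => index 1.
Insert 469: h=1, slot 1 occupied => index 2.
Insert 700: h=1, slots 1,2 occupied => index 5.
Insert 678: h=1, slots 1,2,5 occupied => index 10.
Insert 401: h=2, slot 2 occupied => index 3.
Table: [—, 865, 469, 401, —, 700, —, —, —, —, 678]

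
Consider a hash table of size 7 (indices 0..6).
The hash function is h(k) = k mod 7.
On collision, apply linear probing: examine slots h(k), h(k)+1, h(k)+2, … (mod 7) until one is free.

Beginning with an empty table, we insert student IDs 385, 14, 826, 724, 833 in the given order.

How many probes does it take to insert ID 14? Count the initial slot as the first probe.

2

385: h=0 → slot 0
14: h=0, probe 0,1 → slot 1
826: h=0, probe 0,1,2 → slot 2
724: h=3 → slot 3
833: h=0, probe 0,1,2,3,4 → slot 4
Table: [385, 14, 826, 724, 833, -, -]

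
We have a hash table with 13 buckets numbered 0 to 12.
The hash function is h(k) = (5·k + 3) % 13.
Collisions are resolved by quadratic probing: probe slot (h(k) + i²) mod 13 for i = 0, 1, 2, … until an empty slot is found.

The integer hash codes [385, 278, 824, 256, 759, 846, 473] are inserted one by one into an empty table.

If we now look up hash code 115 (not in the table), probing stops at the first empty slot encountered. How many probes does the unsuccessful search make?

2

385: h=4 => slot 4
278: h=2 => slot 2
824: h=2, probe 2,3 => slot 3
256: h=9 => slot 9
759: h=2, probe 2,3,6 => slot 6
846: h=8 => slot 8
473: h=2, probe 2,3,6,11 => slot 11
Table: [-, -, 278, 824, 385, -, 759, -, 846, 256, -, 473, -]
Lookup 115: h=6, probe 6,7 → slot 7 empty, not found.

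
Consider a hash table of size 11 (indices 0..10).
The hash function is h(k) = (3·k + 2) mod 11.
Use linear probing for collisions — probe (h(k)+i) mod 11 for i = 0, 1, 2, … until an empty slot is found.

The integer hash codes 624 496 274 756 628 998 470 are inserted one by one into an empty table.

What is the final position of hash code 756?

Insert 624: h=4, slot 4 empty → index 4.
Insert 496: h=5, slot 5 empty → index 5.
Insert 274: h=10, slot 10 empty → index 10.
Insert 756: h=4, slots 4,5 occupied → index 6.
Insert 628: h=5, slots 5,6 occupied → index 7.
Insert 998: h=4, slots 4,5,6,7 occupied → index 8.
Insert 470: h=4, slots 4,5,6,7,8 occupied → index 9.
Table: [_, _, _, _, 624, 496, 756, 628, 998, 470, 274]

6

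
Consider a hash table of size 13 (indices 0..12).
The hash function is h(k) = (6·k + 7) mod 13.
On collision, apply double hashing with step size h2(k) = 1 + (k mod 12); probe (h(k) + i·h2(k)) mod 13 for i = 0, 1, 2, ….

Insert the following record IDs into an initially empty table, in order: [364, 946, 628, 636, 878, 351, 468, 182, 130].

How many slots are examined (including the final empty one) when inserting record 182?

Insert 364: h=7, slot 7 empty → index 7.
Insert 946: h=2, slot 2 empty → index 2.
Insert 628: h=5, slot 5 empty → index 5.
Insert 636: h=1, slot 1 empty → index 1.
Insert 878: h=10, slot 10 empty → index 10.
Insert 351: h=7, h2=4, slot 7 occupied → index 11.
Insert 468: h=7, h2=1, slot 7 occupied → index 8.
Insert 182: h=7, h2=3, slots 7,10 occupied → index 0.
Insert 130: h=7, h2=11, slots 7,5 occupied → index 3.
Table: [182, 636, 946, 130, ., 628, ., 364, 468, ., 878, 351, .]

3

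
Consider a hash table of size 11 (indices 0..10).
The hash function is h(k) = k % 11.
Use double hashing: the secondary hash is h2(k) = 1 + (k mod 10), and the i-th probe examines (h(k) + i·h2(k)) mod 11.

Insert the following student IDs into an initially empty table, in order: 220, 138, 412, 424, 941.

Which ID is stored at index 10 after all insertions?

220: h=0 => slot 0
138: h=6 => slot 6
412: h=5 => slot 5
424: h=6, h2=5, probe 6,0,5,10 => slot 10
941: h=6, h2=2, probe 6,8 => slot 8
Table: [220, —, —, —, —, 412, 138, —, 941, —, 424]

424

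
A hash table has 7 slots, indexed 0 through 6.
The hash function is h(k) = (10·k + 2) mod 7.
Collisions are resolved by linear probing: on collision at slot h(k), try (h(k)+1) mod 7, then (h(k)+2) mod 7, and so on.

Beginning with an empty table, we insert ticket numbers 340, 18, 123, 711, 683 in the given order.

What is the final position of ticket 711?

340: h=0 => slot 0
18: h=0, probe 0,1 => slot 1
123: h=0, probe 0,1,2 => slot 2
711: h=0, probe 0,1,2,3 => slot 3
683: h=0, probe 0,1,2,3,4 => slot 4
Table: [340, 18, 123, 711, 683, -, -]

3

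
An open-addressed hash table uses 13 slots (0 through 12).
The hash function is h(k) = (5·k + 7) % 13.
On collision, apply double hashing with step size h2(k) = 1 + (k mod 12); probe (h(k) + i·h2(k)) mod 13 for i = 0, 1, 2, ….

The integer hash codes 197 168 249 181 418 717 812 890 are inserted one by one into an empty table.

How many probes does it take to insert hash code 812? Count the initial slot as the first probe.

197: h=4 -> slot 4
168: h=2 -> slot 2
249: h=4, h2=10, probe 4,1 -> slot 1
181: h=2, h2=2, probe 2,4,6 -> slot 6
418: h=4, h2=11, probe 4,2,0 -> slot 0
717: h=4, h2=10, probe 4,1,11 -> slot 11
812: h=11, h2=9, probe 11,7 -> slot 7
890: h=11, h2=3, probe 11,1,4,7,10 -> slot 10
Table: [418, 249, 168, ., 197, ., 181, 812, ., ., 890, 717, .]

2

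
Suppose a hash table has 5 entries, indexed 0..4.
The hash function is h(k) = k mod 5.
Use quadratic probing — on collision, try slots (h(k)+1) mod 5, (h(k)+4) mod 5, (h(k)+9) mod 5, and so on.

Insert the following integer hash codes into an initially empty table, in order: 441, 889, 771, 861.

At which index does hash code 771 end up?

441 hashes to 1; slot 1 is free → place at 1.
889 hashes to 4; slot 4 is free → place at 4.
771 hashes to 1; 1 taken → place at 2.
861 hashes to 1; 1,2 taken → place at 0.
Table: [861, 441, 771, ., 889]

2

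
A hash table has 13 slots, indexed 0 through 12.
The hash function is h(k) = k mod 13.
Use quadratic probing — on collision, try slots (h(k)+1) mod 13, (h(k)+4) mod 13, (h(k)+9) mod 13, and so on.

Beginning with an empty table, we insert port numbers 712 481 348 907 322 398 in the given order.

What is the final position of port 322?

712: h=10 => slot 10
481: h=0 => slot 0
348: h=10, probe 10,11 => slot 11
907: h=10, probe 10,11,1 => slot 1
322: h=10, probe 10,11,1,6 => slot 6
398: h=8 => slot 8
Table: [481, 907, ., ., ., ., 322, ., 398, ., 712, 348, .]

6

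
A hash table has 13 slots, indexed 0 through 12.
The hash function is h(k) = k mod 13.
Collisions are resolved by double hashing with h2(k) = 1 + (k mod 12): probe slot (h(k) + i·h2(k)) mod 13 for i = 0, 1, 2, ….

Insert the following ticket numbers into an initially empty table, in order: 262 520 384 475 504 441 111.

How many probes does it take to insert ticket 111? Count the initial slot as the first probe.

262 hashes to 2; slot 2 is free => place at 2.
520 hashes to 0; slot 0 is free => place at 0.
384 hashes to 7; slot 7 is free => place at 7.
475 hashes to 7, h2=8; 7,2 taken => place at 10.
504 hashes to 10, h2=1; 10 taken => place at 11.
441 hashes to 12; slot 12 is free => place at 12.
111 hashes to 7, h2=4; 7,11,2 taken => place at 6.
Table: [520, -, 262, -, -, -, 111, 384, -, -, 475, 504, 441]

4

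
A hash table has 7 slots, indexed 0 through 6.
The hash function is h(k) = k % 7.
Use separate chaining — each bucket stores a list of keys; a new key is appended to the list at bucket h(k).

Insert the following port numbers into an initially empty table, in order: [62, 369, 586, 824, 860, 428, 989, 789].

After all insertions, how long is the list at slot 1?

62 -> bucket 6
369 -> bucket 5
586 -> bucket 5 (collision)
824 -> bucket 5 (collision)
860 -> bucket 6 (collision)
428 -> bucket 1
989 -> bucket 2
789 -> bucket 5 (collision)
Final buckets:
0: ∅
1: 428
2: 989
3: ∅
4: ∅
5: 369 -> 586 -> 824 -> 789
6: 62 -> 860

1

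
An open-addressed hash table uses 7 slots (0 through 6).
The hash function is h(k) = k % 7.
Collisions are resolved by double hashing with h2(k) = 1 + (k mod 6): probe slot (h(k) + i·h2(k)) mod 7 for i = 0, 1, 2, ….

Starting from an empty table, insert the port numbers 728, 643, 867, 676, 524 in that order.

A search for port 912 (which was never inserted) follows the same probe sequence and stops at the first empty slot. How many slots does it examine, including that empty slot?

Insert 728: h=0, slot 0 empty -> index 0.
Insert 643: h=6, slot 6 empty -> index 6.
Insert 867: h=6, h2=4, slot 6 occupied -> index 3.
Insert 676: h=4, slot 4 empty -> index 4.
Insert 524: h=6, h2=3, slot 6 occupied -> index 2.
Table: [728, _, 524, 867, 676, _, 643]
Lookup 912: h=2, h2=1, probe 2,3,4,5 → slot 5 empty, not found.

4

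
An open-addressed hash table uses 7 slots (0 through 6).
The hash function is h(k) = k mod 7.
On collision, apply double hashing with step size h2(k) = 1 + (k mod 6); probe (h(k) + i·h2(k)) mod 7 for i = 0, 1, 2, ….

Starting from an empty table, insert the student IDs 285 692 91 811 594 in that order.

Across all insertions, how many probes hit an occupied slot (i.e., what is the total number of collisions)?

Insert 285: h=5, slot 5 empty → index 5.
Insert 692: h=6, slot 6 empty → index 6.
Insert 91: h=0, slot 0 empty → index 0.
Insert 811: h=6, h2=2, slot 6 occupied → index 1.
Insert 594: h=6, h2=1, slots 6,0,1 occupied → index 2.
Table: [91, 811, 594, -, -, 285, 692]

4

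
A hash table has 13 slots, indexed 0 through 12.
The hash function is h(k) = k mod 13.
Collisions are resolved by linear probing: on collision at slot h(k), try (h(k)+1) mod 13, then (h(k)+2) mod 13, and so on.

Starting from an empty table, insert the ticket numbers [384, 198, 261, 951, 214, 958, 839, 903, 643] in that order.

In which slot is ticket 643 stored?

384: h=7 -> slot 7
198: h=3 -> slot 3
261: h=1 -> slot 1
951: h=2 -> slot 2
214: h=6 -> slot 6
958: h=9 -> slot 9
839: h=7, probe 7,8 -> slot 8
903: h=6, probe 6,7,8,9,10 -> slot 10
643: h=6, probe 6,7,8,9,10,11 -> slot 11
Table: [∅, 261, 951, 198, ∅, ∅, 214, 384, 839, 958, 903, 643, ∅]

11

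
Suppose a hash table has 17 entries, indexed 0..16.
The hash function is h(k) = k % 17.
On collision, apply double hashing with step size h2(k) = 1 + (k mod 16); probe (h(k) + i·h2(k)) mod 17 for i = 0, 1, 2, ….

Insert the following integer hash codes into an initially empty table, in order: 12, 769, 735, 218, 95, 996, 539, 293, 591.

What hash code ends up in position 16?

293

12 hashes to 12; slot 12 is free -> place at 12.
769 hashes to 4; slot 4 is free -> place at 4.
735 hashes to 4, h2=16; 4 taken -> place at 3.
218 hashes to 14; slot 14 is free -> place at 14.
95 hashes to 10; slot 10 is free -> place at 10.
996 hashes to 10, h2=5; 10 taken -> place at 15.
539 hashes to 12, h2=12; 12 taken -> place at 7.
293 hashes to 4, h2=6; 4,10 taken -> place at 16.
591 hashes to 13; slot 13 is free -> place at 13.
Table: [∅, ∅, ∅, 735, 769, ∅, ∅, 539, ∅, ∅, 95, ∅, 12, 591, 218, 996, 293]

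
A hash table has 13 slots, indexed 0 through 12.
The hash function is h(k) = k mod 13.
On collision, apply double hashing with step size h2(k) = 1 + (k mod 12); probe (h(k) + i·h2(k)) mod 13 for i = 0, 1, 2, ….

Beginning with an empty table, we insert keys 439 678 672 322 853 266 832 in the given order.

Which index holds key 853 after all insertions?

439 hashes to 10; slot 10 is free => place at 10.
678 hashes to 2; slot 2 is free => place at 2.
672 hashes to 9; slot 9 is free => place at 9.
322 hashes to 10, h2=11; 10 taken => place at 8.
853 hashes to 8, h2=2; 8,10 taken => place at 12.
266 hashes to 6; slot 6 is free => place at 6.
832 hashes to 0; slot 0 is free => place at 0.
Table: [832, ., 678, ., ., ., 266, ., 322, 672, 439, ., 853]

12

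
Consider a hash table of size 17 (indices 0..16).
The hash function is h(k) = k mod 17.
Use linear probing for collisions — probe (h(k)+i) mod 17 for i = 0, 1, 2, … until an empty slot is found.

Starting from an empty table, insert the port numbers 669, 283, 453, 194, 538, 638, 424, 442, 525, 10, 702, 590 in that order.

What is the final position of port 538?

13

669: h=6 -> slot 6
283: h=11 -> slot 11
453: h=11, probe 11,12 -> slot 12
194: h=7 -> slot 7
538: h=11, probe 11,12,13 -> slot 13
638: h=9 -> slot 9
424: h=16 -> slot 16
442: h=0 -> slot 0
525: h=15 -> slot 15
10: h=10 -> slot 10
702: h=5 -> slot 5
590: h=12, probe 12,13,14 -> slot 14
Table: [442, —, —, —, —, 702, 669, 194, —, 638, 10, 283, 453, 538, 590, 525, 424]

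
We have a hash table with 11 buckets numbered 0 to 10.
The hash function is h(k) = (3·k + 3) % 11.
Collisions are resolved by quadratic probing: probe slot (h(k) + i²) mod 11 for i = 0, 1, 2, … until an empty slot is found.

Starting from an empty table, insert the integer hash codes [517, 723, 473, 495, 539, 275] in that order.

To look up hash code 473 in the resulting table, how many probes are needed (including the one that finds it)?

Insert 517: h=3, slot 3 empty -> index 3.
Insert 723: h=5, slot 5 empty -> index 5.
Insert 473: h=3, slot 3 occupied -> index 4.
Insert 495: h=3, slots 3,4 occupied -> index 7.
Insert 539: h=3, slots 3,4,7 occupied -> index 1.
Insert 275: h=3, slots 3,4,7,1 occupied -> index 8.
Table: [∅, 539, ∅, 517, 473, 723, ∅, 495, 275, ∅, ∅]
Lookup 473: h=3, probe 3,4 → found at 4.

2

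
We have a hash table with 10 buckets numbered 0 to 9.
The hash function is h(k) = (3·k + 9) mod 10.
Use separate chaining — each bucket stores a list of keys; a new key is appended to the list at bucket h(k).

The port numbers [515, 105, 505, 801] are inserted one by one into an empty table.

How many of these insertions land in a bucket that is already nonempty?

515 -> bucket 4
105 -> bucket 4 (collision)
505 -> bucket 4 (collision)
801 -> bucket 2
Final buckets:
0: .
1: .
2: 801
3: .
4: 515 -> 105 -> 505
5: .
6: .
7: .
8: .
9: .

2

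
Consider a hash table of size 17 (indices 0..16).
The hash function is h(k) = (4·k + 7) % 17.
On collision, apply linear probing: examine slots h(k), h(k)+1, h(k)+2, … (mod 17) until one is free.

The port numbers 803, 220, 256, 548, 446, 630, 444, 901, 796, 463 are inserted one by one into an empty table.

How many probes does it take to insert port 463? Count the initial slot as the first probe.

803 hashes to 6; slot 6 is free => place at 6.
220 hashes to 3; slot 3 is free => place at 3.
256 hashes to 11; slot 11 is free => place at 11.
548 hashes to 6; 6 taken => place at 7.
446 hashes to 6; 6,7 taken => place at 8.
630 hashes to 11; 11 taken => place at 12.
444 hashes to 15; slot 15 is free => place at 15.
901 hashes to 7; 7,8 taken => place at 9.
796 hashes to 12; 12 taken => place at 13.
463 hashes to 6; 6,7,8,9 taken => place at 10.
Table: [., ., ., 220, ., ., 803, 548, 446, 901, 463, 256, 630, 796, ., 444, .]

5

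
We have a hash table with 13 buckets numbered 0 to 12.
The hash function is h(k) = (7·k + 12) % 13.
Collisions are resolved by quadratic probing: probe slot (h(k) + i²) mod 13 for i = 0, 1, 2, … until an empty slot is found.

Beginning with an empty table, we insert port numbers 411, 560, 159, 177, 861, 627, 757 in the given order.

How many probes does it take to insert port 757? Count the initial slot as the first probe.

411: h=3 -> slot 3
560: h=6 -> slot 6
159: h=7 -> slot 7
177: h=3, probe 3,4 -> slot 4
861: h=7, probe 7,8 -> slot 8
627: h=7, probe 7,8,11 -> slot 11
757: h=7, probe 7,8,11,3,10 -> slot 10
Table: [_, _, _, 411, 177, _, 560, 159, 861, _, 757, 627, _]

5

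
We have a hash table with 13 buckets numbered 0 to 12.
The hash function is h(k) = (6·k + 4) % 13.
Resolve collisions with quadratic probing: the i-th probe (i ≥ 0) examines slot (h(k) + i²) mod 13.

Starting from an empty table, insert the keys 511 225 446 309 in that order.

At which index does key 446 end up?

6

511: h=2 -> slot 2
225: h=2, probe 2,3 -> slot 3
446: h=2, probe 2,3,6 -> slot 6
309: h=12 -> slot 12
Table: [-, -, 511, 225, -, -, 446, -, -, -, -, -, 309]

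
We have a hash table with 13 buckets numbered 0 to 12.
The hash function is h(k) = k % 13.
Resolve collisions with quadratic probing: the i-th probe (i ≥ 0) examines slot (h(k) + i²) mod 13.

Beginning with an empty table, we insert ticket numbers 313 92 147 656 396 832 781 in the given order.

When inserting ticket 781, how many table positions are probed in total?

313 hashes to 1; slot 1 is free -> place at 1.
92 hashes to 1; 1 taken -> place at 2.
147 hashes to 4; slot 4 is free -> place at 4.
656 hashes to 6; slot 6 is free -> place at 6.
396 hashes to 6; 6 taken -> place at 7.
832 hashes to 0; slot 0 is free -> place at 0.
781 hashes to 1; 1,2 taken -> place at 5.
Table: [832, 313, 92, ∅, 147, 781, 656, 396, ∅, ∅, ∅, ∅, ∅]

3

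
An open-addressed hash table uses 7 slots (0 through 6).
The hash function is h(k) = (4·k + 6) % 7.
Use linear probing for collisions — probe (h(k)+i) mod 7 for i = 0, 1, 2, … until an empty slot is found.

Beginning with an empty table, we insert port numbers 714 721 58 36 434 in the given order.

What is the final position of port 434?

2

Insert 714: h=6, slot 6 empty => index 6.
Insert 721: h=6, slot 6 occupied => index 0.
Insert 58: h=0, slot 0 occupied => index 1.
Insert 36: h=3, slot 3 empty => index 3.
Insert 434: h=6, slots 6,0,1 occupied => index 2.
Table: [721, 58, 434, 36, —, —, 714]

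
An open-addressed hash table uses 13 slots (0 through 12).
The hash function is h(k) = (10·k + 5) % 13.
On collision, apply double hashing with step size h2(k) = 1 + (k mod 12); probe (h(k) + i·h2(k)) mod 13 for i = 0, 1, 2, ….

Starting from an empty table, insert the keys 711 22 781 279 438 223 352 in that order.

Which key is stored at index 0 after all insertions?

279

711 hashes to 4; slot 4 is free → place at 4.
22 hashes to 4, h2=11; 4 taken → place at 2.
781 hashes to 2, h2=2; 2,4 taken → place at 6.
279 hashes to 0; slot 0 is free → place at 0.
438 hashes to 4, h2=7; 4 taken → place at 11.
223 hashes to 12; slot 12 is free → place at 12.
352 hashes to 2, h2=5; 2 taken → place at 7.
Table: [279, _, 22, _, 711, _, 781, 352, _, _, _, 438, 223]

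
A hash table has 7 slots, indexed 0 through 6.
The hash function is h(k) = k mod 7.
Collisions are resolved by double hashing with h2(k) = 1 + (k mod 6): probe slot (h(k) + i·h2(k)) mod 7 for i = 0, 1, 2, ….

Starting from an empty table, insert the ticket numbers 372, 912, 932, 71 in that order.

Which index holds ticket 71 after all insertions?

0

372 hashes to 1; slot 1 is free => place at 1.
912 hashes to 2; slot 2 is free => place at 2.
932 hashes to 1, h2=3; 1 taken => place at 4.
71 hashes to 1, h2=6; 1 taken => place at 0.
Table: [71, 372, 912, ., 932, ., .]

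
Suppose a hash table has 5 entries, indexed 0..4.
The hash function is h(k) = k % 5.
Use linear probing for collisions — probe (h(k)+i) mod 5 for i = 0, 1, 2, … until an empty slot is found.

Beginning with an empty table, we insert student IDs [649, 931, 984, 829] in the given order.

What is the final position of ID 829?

2

649 hashes to 4; slot 4 is free → place at 4.
931 hashes to 1; slot 1 is free → place at 1.
984 hashes to 4; 4 taken → place at 0.
829 hashes to 4; 4,0,1 taken → place at 2.
Table: [984, 931, 829, _, 649]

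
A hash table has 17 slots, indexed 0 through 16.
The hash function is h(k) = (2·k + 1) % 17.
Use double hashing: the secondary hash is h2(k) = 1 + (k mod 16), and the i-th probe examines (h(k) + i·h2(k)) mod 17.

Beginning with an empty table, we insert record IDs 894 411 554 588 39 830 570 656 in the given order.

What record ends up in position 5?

Insert 894: h=4, slot 4 empty -> index 4.
Insert 411: h=7, slot 7 empty -> index 7.
Insert 554: h=4, h2=11, slot 4 occupied -> index 15.
Insert 588: h=4, h2=13, slot 4 occupied -> index 0.
Insert 39: h=11, slot 11 empty -> index 11.
Insert 830: h=12, slot 12 empty -> index 12.
Insert 570: h=2, slot 2 empty -> index 2.
Insert 656: h=4, h2=1, slot 4 occupied -> index 5.
Table: [588, ∅, 570, ∅, 894, 656, ∅, 411, ∅, ∅, ∅, 39, 830, ∅, ∅, 554, ∅]

656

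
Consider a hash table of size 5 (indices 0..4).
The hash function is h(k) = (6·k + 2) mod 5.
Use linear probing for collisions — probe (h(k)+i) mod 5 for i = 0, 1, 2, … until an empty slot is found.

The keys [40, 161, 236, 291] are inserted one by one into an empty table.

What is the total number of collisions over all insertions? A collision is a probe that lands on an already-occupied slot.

40 hashes to 2; slot 2 is free => place at 2.
161 hashes to 3; slot 3 is free => place at 3.
236 hashes to 3; 3 taken => place at 4.
291 hashes to 3; 3,4 taken => place at 0.
Table: [291, ., 40, 161, 236]

3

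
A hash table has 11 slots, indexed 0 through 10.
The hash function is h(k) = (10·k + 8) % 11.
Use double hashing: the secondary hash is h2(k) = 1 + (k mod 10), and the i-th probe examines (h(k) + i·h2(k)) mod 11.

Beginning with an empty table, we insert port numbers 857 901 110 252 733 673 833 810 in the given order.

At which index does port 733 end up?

Insert 857: h=9, slot 9 empty → index 9.
Insert 901: h=9, h2=2, slot 9 occupied → index 0.
Insert 110: h=8, slot 8 empty → index 8.
Insert 252: h=9, h2=3, slot 9 occupied → index 1.
Insert 733: h=1, h2=4, slot 1 occupied → index 5.
Insert 673: h=6, slot 6 empty → index 6.
Insert 833: h=0, h2=4, slot 0 occupied → index 4.
Insert 810: h=1, h2=1, slot 1 occupied → index 2.
Table: [901, 252, 810, —, 833, 733, 673, —, 110, 857, —]

5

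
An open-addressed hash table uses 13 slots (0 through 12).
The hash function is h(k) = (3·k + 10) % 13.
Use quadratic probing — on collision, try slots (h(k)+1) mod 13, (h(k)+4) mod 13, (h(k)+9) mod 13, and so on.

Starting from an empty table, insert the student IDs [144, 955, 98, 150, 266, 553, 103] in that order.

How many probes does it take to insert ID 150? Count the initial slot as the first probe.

144: h=0 -> slot 0
955: h=2 -> slot 2
98: h=5 -> slot 5
150: h=5, probe 5,6 -> slot 6
266: h=2, probe 2,3 -> slot 3
553: h=5, probe 5,6,9 -> slot 9
103: h=7 -> slot 7
Table: [144, _, 955, 266, _, 98, 150, 103, _, 553, _, _, _]

2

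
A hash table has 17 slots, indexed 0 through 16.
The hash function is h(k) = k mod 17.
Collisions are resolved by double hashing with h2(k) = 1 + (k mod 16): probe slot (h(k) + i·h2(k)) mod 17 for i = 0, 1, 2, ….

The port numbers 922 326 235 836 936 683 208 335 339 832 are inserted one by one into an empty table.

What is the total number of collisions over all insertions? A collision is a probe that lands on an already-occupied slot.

4

922 hashes to 4; slot 4 is free -> place at 4.
326 hashes to 3; slot 3 is free -> place at 3.
235 hashes to 14; slot 14 is free -> place at 14.
836 hashes to 3, h2=5; 3 taken -> place at 8.
936 hashes to 1; slot 1 is free -> place at 1.
683 hashes to 3, h2=12; 3 taken -> place at 15.
208 hashes to 4, h2=1; 4 taken -> place at 5.
335 hashes to 12; slot 12 is free -> place at 12.
339 hashes to 16; slot 16 is free -> place at 16.
832 hashes to 16, h2=1; 16 taken -> place at 0.
Table: [832, 936, ., 326, 922, 208, ., ., 836, ., ., ., 335, ., 235, 683, 339]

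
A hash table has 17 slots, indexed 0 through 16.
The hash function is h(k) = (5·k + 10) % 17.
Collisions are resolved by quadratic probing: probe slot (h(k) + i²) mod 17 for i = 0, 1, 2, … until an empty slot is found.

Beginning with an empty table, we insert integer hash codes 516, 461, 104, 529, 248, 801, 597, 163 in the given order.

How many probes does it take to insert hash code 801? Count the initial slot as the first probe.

4

516: h=6 → slot 6
461: h=3 → slot 3
104: h=3, probe 3,4 → slot 4
529: h=3, probe 3,4,7 → slot 7
248: h=9 → slot 9
801: h=3, probe 3,4,7,12 → slot 12
597: h=3, probe 3,4,7,12,2 → slot 2
163: h=9, probe 9,10 → slot 10
Table: [∅, ∅, 597, 461, 104, ∅, 516, 529, ∅, 248, 163, ∅, 801, ∅, ∅, ∅, ∅]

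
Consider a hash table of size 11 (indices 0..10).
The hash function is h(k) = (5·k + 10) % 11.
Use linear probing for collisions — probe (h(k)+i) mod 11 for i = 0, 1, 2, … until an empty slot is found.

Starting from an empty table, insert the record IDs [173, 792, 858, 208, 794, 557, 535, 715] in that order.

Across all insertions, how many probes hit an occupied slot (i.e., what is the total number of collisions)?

6

173: h=6 -> slot 6
792: h=10 -> slot 10
858: h=10, probe 10,0 -> slot 0
208: h=5 -> slot 5
794: h=9 -> slot 9
557: h=1 -> slot 1
535: h=1, probe 1,2 -> slot 2
715: h=10, probe 10,0,1,2,3 -> slot 3
Table: [858, 557, 535, 715, _, 208, 173, _, _, 794, 792]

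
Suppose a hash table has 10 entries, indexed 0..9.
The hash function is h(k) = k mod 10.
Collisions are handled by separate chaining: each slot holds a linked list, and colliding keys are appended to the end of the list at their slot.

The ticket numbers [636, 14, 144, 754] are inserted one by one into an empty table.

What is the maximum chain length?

Insert 636: h=6, bucket 6 empty -> new chain.
Insert 14: h=4, bucket 4 empty -> new chain.
Insert 144: h=4, bucket 4 nonempty -> append to chain.
Insert 754: h=4, bucket 4 nonempty -> append to chain.
Final buckets:
0: ∅
1: ∅
2: ∅
3: ∅
4: 14 -> 144 -> 754
5: ∅
6: 636
7: ∅
8: ∅
9: ∅

3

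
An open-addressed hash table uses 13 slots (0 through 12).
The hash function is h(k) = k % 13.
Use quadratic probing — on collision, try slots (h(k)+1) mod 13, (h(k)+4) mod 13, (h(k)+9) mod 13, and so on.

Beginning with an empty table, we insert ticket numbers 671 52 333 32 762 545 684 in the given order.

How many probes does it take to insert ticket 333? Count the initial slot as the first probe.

671 hashes to 8; slot 8 is free -> place at 8.
52 hashes to 0; slot 0 is free -> place at 0.
333 hashes to 8; 8 taken -> place at 9.
32 hashes to 6; slot 6 is free -> place at 6.
762 hashes to 8; 8,9 taken -> place at 12.
545 hashes to 12; 12,0 taken -> place at 3.
684 hashes to 8; 8,9,12 taken -> place at 4.
Table: [52, -, -, 545, 684, -, 32, -, 671, 333, -, -, 762]

2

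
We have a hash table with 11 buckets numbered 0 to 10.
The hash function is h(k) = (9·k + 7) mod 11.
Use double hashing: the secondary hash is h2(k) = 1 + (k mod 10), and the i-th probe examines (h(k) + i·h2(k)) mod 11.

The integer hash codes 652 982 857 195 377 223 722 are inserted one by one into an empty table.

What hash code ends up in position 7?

Insert 652: h=1, slot 1 empty => index 1.
Insert 982: h=1, h2=3, slot 1 occupied => index 4.
Insert 857: h=9, slot 9 empty => index 9.
Insert 195: h=2, slot 2 empty => index 2.
Insert 377: h=1, h2=8, slots 1,9 occupied => index 6.
Insert 223: h=1, h2=4, slot 1 occupied => index 5.
Insert 722: h=4, h2=3, slot 4 occupied => index 7.
Table: [—, 652, 195, —, 982, 223, 377, 722, —, 857, —]

722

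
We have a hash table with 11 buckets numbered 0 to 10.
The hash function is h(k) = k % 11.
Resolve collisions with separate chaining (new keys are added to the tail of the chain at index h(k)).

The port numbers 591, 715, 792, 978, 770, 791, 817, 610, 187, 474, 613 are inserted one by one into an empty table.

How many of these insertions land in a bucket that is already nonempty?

591 -> bucket 8
715 -> bucket 0
792 -> bucket 0 (collision)
978 -> bucket 10
770 -> bucket 0 (collision)
791 -> bucket 10 (collision)
817 -> bucket 3
610 -> bucket 5
187 -> bucket 0 (collision)
474 -> bucket 1
613 -> bucket 8 (collision)
Final buckets:
0: 715 -> 792 -> 770 -> 187
1: 474
2: -
3: 817
4: -
5: 610
6: -
7: -
8: 591 -> 613
9: -
10: 978 -> 791

5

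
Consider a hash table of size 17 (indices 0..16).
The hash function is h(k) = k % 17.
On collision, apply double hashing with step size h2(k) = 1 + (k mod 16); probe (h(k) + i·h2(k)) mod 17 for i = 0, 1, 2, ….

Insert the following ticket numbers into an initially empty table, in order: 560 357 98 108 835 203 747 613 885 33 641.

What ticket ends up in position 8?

560 hashes to 16; slot 16 is free => place at 16.
357 hashes to 0; slot 0 is free => place at 0.
98 hashes to 13; slot 13 is free => place at 13.
108 hashes to 6; slot 6 is free => place at 6.
835 hashes to 2; slot 2 is free => place at 2.
203 hashes to 16, h2=12; 16 taken => place at 11.
747 hashes to 16, h2=12; 16,11,6 taken => place at 1.
613 hashes to 1, h2=6; 1 taken => place at 7.
885 hashes to 1, h2=6; 1,7,13,2 taken => place at 8.
33 hashes to 16, h2=2; 16,1 taken => place at 3.
641 hashes to 12; slot 12 is free => place at 12.
Table: [357, 747, 835, 33, ∅, ∅, 108, 613, 885, ∅, ∅, 203, 641, 98, ∅, ∅, 560]

885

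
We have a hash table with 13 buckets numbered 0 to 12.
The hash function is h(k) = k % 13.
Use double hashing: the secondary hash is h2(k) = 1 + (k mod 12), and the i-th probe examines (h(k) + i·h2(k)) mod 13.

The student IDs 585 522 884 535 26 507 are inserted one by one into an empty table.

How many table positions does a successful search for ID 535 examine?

2

Insert 585: h=0, slot 0 empty -> index 0.
Insert 522: h=2, slot 2 empty -> index 2.
Insert 884: h=0, h2=9, slot 0 occupied -> index 9.
Insert 535: h=2, h2=8, slot 2 occupied -> index 10.
Insert 26: h=0, h2=3, slot 0 occupied -> index 3.
Insert 507: h=0, h2=4, slot 0 occupied -> index 4.
Table: [585, —, 522, 26, 507, —, —, —, —, 884, 535, —, —]
Lookup 535: h=2, h2=8, probe 2,10 → found at 10.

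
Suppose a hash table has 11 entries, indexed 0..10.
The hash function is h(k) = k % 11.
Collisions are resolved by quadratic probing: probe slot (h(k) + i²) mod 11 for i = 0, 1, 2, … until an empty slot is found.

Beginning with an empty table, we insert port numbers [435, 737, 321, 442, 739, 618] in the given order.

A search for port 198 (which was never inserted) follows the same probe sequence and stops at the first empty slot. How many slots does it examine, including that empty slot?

435 hashes to 6; slot 6 is free => place at 6.
737 hashes to 0; slot 0 is free => place at 0.
321 hashes to 2; slot 2 is free => place at 2.
442 hashes to 2; 2 taken => place at 3.
739 hashes to 2; 2,3,6,0 taken => place at 7.
618 hashes to 2; 2,3,6,0,7 taken => place at 5.
Table: [737, ., 321, 442, ., 618, 435, 739, ., ., .]
Lookup 198: h=0, probe 0,1 → slot 1 empty, not found.

2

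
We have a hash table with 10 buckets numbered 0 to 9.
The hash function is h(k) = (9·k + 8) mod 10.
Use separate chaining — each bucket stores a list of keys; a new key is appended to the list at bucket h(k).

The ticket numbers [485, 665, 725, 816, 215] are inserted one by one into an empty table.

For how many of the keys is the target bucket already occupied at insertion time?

3

485 -> bucket 3
665 -> bucket 3 (collision)
725 -> bucket 3 (collision)
816 -> bucket 2
215 -> bucket 3 (collision)
Final buckets:
0: _
1: _
2: 816
3: 485 -> 665 -> 725 -> 215
4: _
5: _
6: _
7: _
8: _
9: _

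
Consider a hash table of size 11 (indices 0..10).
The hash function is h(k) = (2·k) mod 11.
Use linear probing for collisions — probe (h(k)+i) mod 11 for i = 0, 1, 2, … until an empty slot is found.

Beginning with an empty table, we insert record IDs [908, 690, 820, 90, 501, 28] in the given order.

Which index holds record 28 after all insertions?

6

908 hashes to 1; slot 1 is free → place at 1.
690 hashes to 5; slot 5 is free → place at 5.
820 hashes to 1; 1 taken → place at 2.
90 hashes to 4; slot 4 is free → place at 4.
501 hashes to 1; 1,2 taken → place at 3.
28 hashes to 1; 1,2,3,4,5 taken → place at 6.
Table: [_, 908, 820, 501, 90, 690, 28, _, _, _, _]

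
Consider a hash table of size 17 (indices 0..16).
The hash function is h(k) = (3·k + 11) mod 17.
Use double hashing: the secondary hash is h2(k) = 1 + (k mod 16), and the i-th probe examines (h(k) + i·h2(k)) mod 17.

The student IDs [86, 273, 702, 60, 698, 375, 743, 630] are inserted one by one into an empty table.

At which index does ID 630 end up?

11

86: h=14 -> slot 14
273: h=14, h2=2, probe 14,16 -> slot 16
702: h=9 -> slot 9
60: h=4 -> slot 4
698: h=14, h2=11, probe 14,8 -> slot 8
375: h=14, h2=8, probe 14,5 -> slot 5
743: h=13 -> slot 13
630: h=14, h2=7, probe 14,4,11 -> slot 11
Table: [., ., ., ., 60, 375, ., ., 698, 702, ., 630, ., 743, 86, ., 273]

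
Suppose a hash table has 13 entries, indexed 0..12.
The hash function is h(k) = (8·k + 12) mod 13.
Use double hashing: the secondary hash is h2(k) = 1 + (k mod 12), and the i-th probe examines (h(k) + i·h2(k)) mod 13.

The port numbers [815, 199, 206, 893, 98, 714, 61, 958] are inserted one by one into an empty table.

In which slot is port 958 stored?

2

815: h=6 => slot 6
199: h=5 => slot 5
206: h=9 => slot 9
893: h=6, h2=6, probe 6,12 => slot 12
98: h=3 => slot 3
714: h=4 => slot 4
61: h=6, h2=2, probe 6,8 => slot 8
958: h=6, h2=11, probe 6,4,2 => slot 2
Table: [-, -, 958, 98, 714, 199, 815, -, 61, 206, -, -, 893]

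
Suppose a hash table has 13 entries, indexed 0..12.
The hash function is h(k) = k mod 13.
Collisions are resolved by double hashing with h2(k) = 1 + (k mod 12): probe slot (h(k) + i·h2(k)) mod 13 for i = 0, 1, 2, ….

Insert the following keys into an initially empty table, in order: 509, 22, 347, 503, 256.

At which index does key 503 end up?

7

Insert 509: h=2, slot 2 empty => index 2.
Insert 22: h=9, slot 9 empty => index 9.
Insert 347: h=9, h2=12, slot 9 occupied => index 8.
Insert 503: h=9, h2=12, slots 9,8 occupied => index 7.
Insert 256: h=9, h2=5, slot 9 occupied => index 1.
Table: [., 256, 509, ., ., ., ., 503, 347, 22, ., ., .]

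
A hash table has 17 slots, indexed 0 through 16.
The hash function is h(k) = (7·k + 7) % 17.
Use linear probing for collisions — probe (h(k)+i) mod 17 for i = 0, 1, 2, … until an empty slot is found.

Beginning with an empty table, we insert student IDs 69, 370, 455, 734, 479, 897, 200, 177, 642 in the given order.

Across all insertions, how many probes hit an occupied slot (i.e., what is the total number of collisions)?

15

Insert 69: h=14, slot 14 empty -> index 14.
Insert 370: h=13, slot 13 empty -> index 13.
Insert 455: h=13, slots 13,14 occupied -> index 15.
Insert 734: h=11, slot 11 empty -> index 11.
Insert 479: h=11, slot 11 occupied -> index 12.
Insert 897: h=13, slots 13,14,15 occupied -> index 16.
Insert 200: h=13, slots 13,14,15,16 occupied -> index 0.
Insert 177: h=5, slot 5 empty -> index 5.
Insert 642: h=13, slots 13,14,15,16,0 occupied -> index 1.
Table: [200, 642, ., ., ., 177, ., ., ., ., ., 734, 479, 370, 69, 455, 897]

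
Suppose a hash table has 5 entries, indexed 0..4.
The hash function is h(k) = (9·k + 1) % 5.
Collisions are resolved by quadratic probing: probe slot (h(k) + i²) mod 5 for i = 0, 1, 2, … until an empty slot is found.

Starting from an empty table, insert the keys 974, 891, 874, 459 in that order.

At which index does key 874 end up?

974: h=2 → slot 2
891: h=0 → slot 0
874: h=2, probe 2,3 → slot 3
459: h=2, probe 2,3,1 → slot 1
Table: [891, 459, 974, 874, .]

3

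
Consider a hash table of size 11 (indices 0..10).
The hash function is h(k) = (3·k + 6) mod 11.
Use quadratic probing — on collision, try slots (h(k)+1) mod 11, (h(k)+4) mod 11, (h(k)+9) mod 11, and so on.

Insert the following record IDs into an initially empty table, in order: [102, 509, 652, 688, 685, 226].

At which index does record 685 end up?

9

102 hashes to 4; slot 4 is free → place at 4.
509 hashes to 4; 4 taken → place at 5.
652 hashes to 4; 4,5 taken → place at 8.
688 hashes to 2; slot 2 is free → place at 2.
685 hashes to 4; 4,5,8,2 taken → place at 9.
226 hashes to 2; 2 taken → place at 3.
Table: [-, -, 688, 226, 102, 509, -, -, 652, 685, -]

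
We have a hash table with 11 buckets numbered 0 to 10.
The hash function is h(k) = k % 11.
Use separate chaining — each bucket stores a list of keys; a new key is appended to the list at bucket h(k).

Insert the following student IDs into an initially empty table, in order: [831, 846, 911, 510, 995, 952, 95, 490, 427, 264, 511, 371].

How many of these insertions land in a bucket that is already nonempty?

4

831 -> bucket 6
846 -> bucket 10
911 -> bucket 9
510 -> bucket 4
995 -> bucket 5
952 -> bucket 6 (collision)
95 -> bucket 7
490 -> bucket 6 (collision)
427 -> bucket 9 (collision)
264 -> bucket 0
511 -> bucket 5 (collision)
371 -> bucket 8
Final buckets:
0: 264
1: ∅
2: ∅
3: ∅
4: 510
5: 995 -> 511
6: 831 -> 952 -> 490
7: 95
8: 371
9: 911 -> 427
10: 846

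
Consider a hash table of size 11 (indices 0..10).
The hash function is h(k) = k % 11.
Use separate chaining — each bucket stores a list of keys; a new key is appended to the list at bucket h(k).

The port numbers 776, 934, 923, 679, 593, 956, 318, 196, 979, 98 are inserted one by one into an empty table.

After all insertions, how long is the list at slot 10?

776 -> bucket 6
934 -> bucket 10
923 -> bucket 10 (collision)
679 -> bucket 8
593 -> bucket 10 (collision)
956 -> bucket 10 (collision)
318 -> bucket 10 (collision)
196 -> bucket 9
979 -> bucket 0
98 -> bucket 10 (collision)
Final buckets:
0: 979
1: .
2: .
3: .
4: .
5: .
6: 776
7: .
8: 679
9: 196
10: 934 -> 923 -> 593 -> 956 -> 318 -> 98

6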